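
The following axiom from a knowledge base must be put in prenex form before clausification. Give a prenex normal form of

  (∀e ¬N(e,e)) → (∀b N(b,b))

∃e ∀b (N(e,e) ∨ N(b,b))

First replace A → B with ¬A ∨ B.
  ¬(∀e ¬N(e,e)) ∨ (∀b N(b,b))
Drive negations inward (¬∀x A ≡ ∃x ¬A, ¬∃x A ≡ ∀x ¬A, De Morgan for ∧/∨):
  (∃e N(e,e)) ∨ (∀b N(b,b))
All bound variables are already distinct, so no renaming is needed.
Finally move all quantifiers to the prefix:
  ∃e ∀b (N(e,e) ∨ N(b,b))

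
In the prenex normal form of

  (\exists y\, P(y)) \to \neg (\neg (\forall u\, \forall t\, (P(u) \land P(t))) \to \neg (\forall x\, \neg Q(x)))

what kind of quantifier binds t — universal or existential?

Rewrite implications/biconditionals: A → B as ¬A ∨ B.
  \neg (\exists y\, P(y)) \lor \neg (\neg \neg (\forall u\, \forall t\, (P(u) \land P(t))) \lor \neg (\forall x\, \neg Q(x)))
Move each ¬ inward, flipping quantifiers it crosses:
  (\forall y\, \neg P(y)) \lor (\exists u\, \exists t\, (\neg P(u) \lor \neg P(t))) \land (\forall x\, \neg Q(x))
Extract every quantifier outward, since the variables are now distinct and don't occur free across branches:
  \forall y\, \exists u\, \exists t\, \forall x\, (\neg P(y) \lor (\neg P(u) \lor \neg P(t)) \land \neg Q(x))
The quantifier \forall t sits under an odd number of negations (counting the antecedent side of each →), so it flips to \exists t.

existential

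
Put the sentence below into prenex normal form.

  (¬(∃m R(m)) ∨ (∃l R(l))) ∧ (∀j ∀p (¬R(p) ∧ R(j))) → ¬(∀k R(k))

Rewrite implications/biconditionals: A → B as ¬A ∨ B.
  ¬((¬(∃m R(m)) ∨ (∃l R(l))) ∧ (∀j ∀p (¬R(p) ∧ R(j)))) ∨ ¬(∀k R(k))
Push ¬ through the quantifiers and connectives to reach negation normal form:
  (∃m R(m)) ∧ (∀l ¬R(l)) ∨ (∃j ∃p (R(p) ∨ ¬R(j))) ∨ (∃k ¬R(k))
Pull the quantifiers to the front (each side's bound variable is not free in the other side):
  ∃m ∀l ∃j ∃p ∃k (R(m) ∧ ¬R(l) ∨ R(p) ∨ ¬R(j) ∨ ¬R(k))

∃m ∀l ∃j ∃p ∃k (R(m) ∧ ¬R(l) ∨ R(p) ∨ ¬R(j) ∨ ¬R(k))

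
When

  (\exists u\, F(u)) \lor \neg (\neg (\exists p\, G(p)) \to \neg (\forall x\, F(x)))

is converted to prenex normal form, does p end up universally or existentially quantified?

First replace A → B with ¬A ∨ B.
  (\exists u\, F(u)) \lor \neg (\neg \neg (\exists p\, G(p)) \lor \neg (\forall x\, F(x)))
Move each ¬ inward, flipping quantifiers it crosses:
  (\exists u\, F(u)) \lor (\forall p\, \neg G(p)) \land (\forall x\, F(x))
All bound variables are already distinct, so no renaming is needed.
Extract every quantifier outward, since the variables are now distinct and don't occur free across branches:
  \exists u\, \forall p\, \forall x\, (F(u) \lor \neg G(p) \land F(x))
The quantifier \exists p sits under an odd number of negations (counting the antecedent side of each →), so it flips to \forall p.

universal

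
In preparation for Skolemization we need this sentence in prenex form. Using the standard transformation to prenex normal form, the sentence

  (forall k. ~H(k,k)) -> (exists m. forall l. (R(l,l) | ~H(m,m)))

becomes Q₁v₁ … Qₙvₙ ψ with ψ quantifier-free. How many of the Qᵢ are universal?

1

Eliminate → and ↔ using ¬ and ∨.
  ~(forall k. ~H(k,k)) | (exists m. forall l. (R(l,l) | ~H(m,m)))
Push ¬ through the quantifiers and connectives to reach negation normal form:
  (exists k. H(k,k)) | (exists m. forall l. (R(l,l) | ~H(m,m)))
All bound variables are already distinct, so no renaming is needed.
Pull the quantifiers to the front (each side's bound variable is not free in the other side):
  exists k. exists m. forall l. (H(k,k) | R(l,l) | ~H(m,m))
The prefix is exists k exists m forall l: 1 universal, 2 existential.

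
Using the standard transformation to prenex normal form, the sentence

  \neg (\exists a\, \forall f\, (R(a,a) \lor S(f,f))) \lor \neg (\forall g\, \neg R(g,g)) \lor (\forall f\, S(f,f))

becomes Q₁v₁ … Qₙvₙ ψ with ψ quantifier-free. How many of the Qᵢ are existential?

2

Push ¬ through the quantifiers and connectives to reach negation normal form:
  (\forall a\, \exists f\, (\neg R(a,a) \land \neg S(f,f))) \lor (\exists g\, R(g,g)) \lor (\forall f\, S(f,f))
Give each quantifier a distinct variable: f↦w.
  (\forall a\, \exists f\, (\neg R(a,a) \land \neg S(f,f))) \lor (\exists g\, R(g,g)) \lor (\forall w\, S(w,w))
Finally move all quantifiers to the prefix:
  \forall a\, \exists f\, \exists g\, \forall w\, (\neg R(a,a) \land \neg S(f,f) \lor R(g,g) \lor S(w,w))
The prefix is \forall a \exists f \exists g \forall w: 2 universal, 2 existential.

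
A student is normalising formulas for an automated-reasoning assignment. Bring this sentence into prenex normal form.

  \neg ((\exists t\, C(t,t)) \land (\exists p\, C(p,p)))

Push ¬ through the quantifiers and connectives to reach negation normal form:
  (\forall t\, \neg C(t,t)) \lor (\forall p\, \neg C(p,p))
Finally move all quantifiers to the prefix:
  \forall t\, \forall p\, (\neg C(t,t) \lor \neg C(p,p))

\forall t\, \forall p\, (\neg C(t,t) \lor \neg C(p,p))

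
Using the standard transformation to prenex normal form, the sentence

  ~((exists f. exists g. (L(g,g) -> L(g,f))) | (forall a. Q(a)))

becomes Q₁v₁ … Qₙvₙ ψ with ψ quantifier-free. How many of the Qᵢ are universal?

First replace A → B with ¬A ∨ B.
  ~((exists f. exists g. (~L(g,g) | L(g,f))) | (forall a. Q(a)))
Drive negations inward (¬∀x A ≡ ∃x ¬A, ¬∃x A ≡ ∀x ¬A, De Morgan for ∧/∨):
  (forall f. forall g. (L(g,g) & ~L(g,f))) & (exists a. ~Q(a))
All bound variables are already distinct, so no renaming is needed.
Extract every quantifier outward, since the variables are now distinct and don't occur free across branches:
  forall f. forall g. exists a. (L(g,g) & ~L(g,f) & ~Q(a))
The prefix is forall f forall g exists a: 2 universal, 1 existential.

2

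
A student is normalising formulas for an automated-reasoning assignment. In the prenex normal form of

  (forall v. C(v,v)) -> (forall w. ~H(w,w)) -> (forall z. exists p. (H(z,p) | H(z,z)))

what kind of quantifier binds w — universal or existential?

Rewrite implications/biconditionals: A → B as ¬A ∨ B.
  ~(forall v. C(v,v)) | ~(forall w. ~H(w,w)) | (forall z. exists p. (H(z,p) | H(z,z)))
Push ¬ through the quantifiers and connectives to reach negation normal form:
  (exists v. ~C(v,v)) | (exists w. H(w,w)) | (forall z. exists p. (H(z,p) | H(z,z)))
All bound variables are already distinct, so no renaming is needed.
Extract every quantifier outward, since the variables are now distinct and don't occur free across branches:
  exists v. exists w. forall z. exists p. (~C(v,v) | H(w,w) | H(z,p) | H(z,z))
The quantifier forall w sits under an odd number of negations (counting the antecedent side of each →), so it flips to exists w.

existential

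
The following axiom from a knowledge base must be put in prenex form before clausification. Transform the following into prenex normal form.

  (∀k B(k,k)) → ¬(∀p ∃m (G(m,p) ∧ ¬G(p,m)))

Eliminate → and ↔ using ¬ and ∨.
  ¬(∀k B(k,k)) ∨ ¬(∀p ∃m (G(m,p) ∧ ¬G(p,m)))
Move each ¬ inward, flipping quantifiers it crosses:
  (∃k ¬B(k,k)) ∨ (∃p ∀m (¬G(m,p) ∨ G(p,m)))
All bound variables are already distinct, so no renaming is needed.
Pull the quantifiers to the front (each side's bound variable is not free in the other side):
  ∃k ∃p ∀m (¬B(k,k) ∨ ¬G(m,p) ∨ G(p,m))

∃k ∃p ∀m (¬B(k,k) ∨ ¬G(m,p) ∨ G(p,m))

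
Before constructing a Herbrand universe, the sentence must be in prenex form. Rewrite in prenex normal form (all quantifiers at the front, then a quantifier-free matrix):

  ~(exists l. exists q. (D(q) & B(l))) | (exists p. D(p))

forall l. forall q. exists p. (~D(q) | ~B(l) | D(p))

Move each ¬ inward, flipping quantifiers it crosses:
  (forall l. forall q. (~D(q) | ~B(l))) | (exists p. D(p))
All bound variables are already distinct, so no renaming is needed.
Finally move all quantifiers to the prefix:
  forall l. forall q. exists p. (~D(q) | ~B(l) | D(p))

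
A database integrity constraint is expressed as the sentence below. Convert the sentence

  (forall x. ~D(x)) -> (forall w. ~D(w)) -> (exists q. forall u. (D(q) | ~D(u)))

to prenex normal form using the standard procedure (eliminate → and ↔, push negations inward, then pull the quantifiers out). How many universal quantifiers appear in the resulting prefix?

First replace A → B with ¬A ∨ B.
  ~(forall x. ~D(x)) | ~(forall w. ~D(w)) | (exists q. forall u. (D(q) | ~D(u)))
Push ¬ through the quantifiers and connectives to reach negation normal form:
  (exists x. D(x)) | (exists w. D(w)) | (exists q. forall u. (D(q) | ~D(u)))
All bound variables are already distinct, so no renaming is needed.
Pull the quantifiers to the front (each side's bound variable is not free in the other side):
  exists x. exists w. exists q. forall u. (D(x) | D(w) | D(q) | ~D(u))
The prefix is exists x exists w exists q forall u: 1 universal, 3 existential.

1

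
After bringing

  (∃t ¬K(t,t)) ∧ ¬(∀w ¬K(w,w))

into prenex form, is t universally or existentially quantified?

Push ¬ through the quantifiers and connectives to reach negation normal form:
  (∃t ¬K(t,t)) ∧ (∃w K(w,w))
Pull the quantifiers to the front (each side's bound variable is not free in the other side):
  ∃t ∃w (¬K(t,t) ∧ K(w,w))
The quantifier ∃t sits under an even number of negations, so it remains existential.

existential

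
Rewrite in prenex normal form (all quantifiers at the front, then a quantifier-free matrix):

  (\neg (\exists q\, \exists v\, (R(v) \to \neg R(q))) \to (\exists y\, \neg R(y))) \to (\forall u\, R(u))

\forall q\, \forall v\, \forall y\, \forall u\, (R(v) \land R(q) \land R(y) \lor R(u))

Rewrite implications/biconditionals: A → B as ¬A ∨ B.
  \neg (\neg \neg (\exists q\, \exists v\, (\neg R(v) \lor \neg R(q))) \lor (\exists y\, \neg R(y))) \lor (\forall u\, R(u))
Move each ¬ inward, flipping quantifiers it crosses:
  (\forall q\, \forall v\, (R(v) \land R(q))) \land (\forall y\, R(y)) \lor (\forall u\, R(u))
All bound variables are already distinct, so no renaming is needed.
Pull the quantifiers to the front (each side's bound variable is not free in the other side):
  \forall q\, \forall v\, \forall y\, \forall u\, (R(v) \land R(q) \land R(y) \lor R(u))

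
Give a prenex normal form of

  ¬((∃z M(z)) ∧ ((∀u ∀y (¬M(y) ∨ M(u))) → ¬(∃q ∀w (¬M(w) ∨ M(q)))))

Rewrite implications/biconditionals: A → B as ¬A ∨ B.
  ¬((∃z M(z)) ∧ (¬(∀u ∀y (¬M(y) ∨ M(u))) ∨ ¬(∃q ∀w (¬M(w) ∨ M(q)))))
Push ¬ through the quantifiers and connectives to reach negation normal form:
  (∀z ¬M(z)) ∨ (∀u ∀y (¬M(y) ∨ M(u))) ∧ (∃q ∀w (¬M(w) ∨ M(q)))
Finally move all quantifiers to the prefix:
  ∀z ∀u ∀y ∃q ∀w (¬M(z) ∨ (¬M(y) ∨ M(u)) ∧ (¬M(w) ∨ M(q)))

∀z ∀u ∀y ∃q ∀w (¬M(z) ∨ (¬M(y) ∨ M(u)) ∧ (¬M(w) ∨ M(q)))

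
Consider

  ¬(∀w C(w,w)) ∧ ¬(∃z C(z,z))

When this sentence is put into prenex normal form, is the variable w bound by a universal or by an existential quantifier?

existential

Push ¬ through the quantifiers and connectives to reach negation normal form:
  (∃w ¬C(w,w)) ∧ (∀z ¬C(z,z))
Finally move all quantifiers to the prefix:
  ∃w ∀z (¬C(w,w) ∧ ¬C(z,z))
The quantifier ∀w sits under an odd number of negations, so it flips to ∃w.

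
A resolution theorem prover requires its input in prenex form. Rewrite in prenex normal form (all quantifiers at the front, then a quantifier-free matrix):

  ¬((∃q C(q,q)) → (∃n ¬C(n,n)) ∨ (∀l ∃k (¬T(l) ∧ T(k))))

∃q ∀n ∃l ∀k (C(q,q) ∧ C(n,n) ∧ (T(l) ∨ ¬T(k)))

Eliminate → and ↔ using ¬ and ∨.
  ¬(¬(∃q C(q,q)) ∨ (∃n ¬C(n,n)) ∨ (∀l ∃k (¬T(l) ∧ T(k))))
Drive negations inward (¬∀x A ≡ ∃x ¬A, ¬∃x A ≡ ∀x ¬A, De Morgan for ∧/∨):
  (∃q C(q,q)) ∧ (∀n C(n,n)) ∧ (∃l ∀k (T(l) ∨ ¬T(k)))
All bound variables are already distinct, so no renaming is needed.
Pull the quantifiers to the front (each side's bound variable is not free in the other side):
  ∃q ∀n ∃l ∀k (C(q,q) ∧ C(n,n) ∧ (T(l) ∨ ¬T(k)))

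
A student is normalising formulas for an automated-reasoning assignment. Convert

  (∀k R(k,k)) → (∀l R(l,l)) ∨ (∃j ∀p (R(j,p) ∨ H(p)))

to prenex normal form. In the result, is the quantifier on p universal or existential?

Eliminate → and ↔ using ¬ and ∨.
  ¬(∀k R(k,k)) ∨ (∀l R(l,l)) ∨ (∃j ∀p (R(j,p) ∨ H(p)))
Drive negations inward (¬∀x A ≡ ∃x ¬A, ¬∃x A ≡ ∀x ¬A, De Morgan for ∧/∨):
  (∃k ¬R(k,k)) ∨ (∀l R(l,l)) ∨ (∃j ∀p (R(j,p) ∨ H(p)))
All bound variables are already distinct, so no renaming is needed.
Finally move all quantifiers to the prefix:
  ∃k ∀l ∃j ∀p (¬R(k,k) ∨ R(l,l) ∨ R(j,p) ∨ H(p))
The quantifier ∀p sits under an even number of negations (counting the antecedent side of each →), so it remains universal.

universal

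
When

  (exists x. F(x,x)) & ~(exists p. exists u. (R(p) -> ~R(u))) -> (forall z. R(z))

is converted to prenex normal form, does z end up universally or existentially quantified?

Rewrite implications/biconditionals: A → B as ¬A ∨ B.
  ~((exists x. F(x,x)) & ~(exists p. exists u. (~R(p) | ~R(u)))) | (forall z. R(z))
Move each ¬ inward, flipping quantifiers it crosses:
  (forall x. ~F(x,x)) | (exists p. exists u. (~R(p) | ~R(u))) | (forall z. R(z))
All bound variables are already distinct, so no renaming is needed.
Finally move all quantifiers to the prefix:
  forall x. exists p. exists u. forall z. (~F(x,x) | ~R(p) | ~R(u) | R(z))
The quantifier forall z sits under an even number of negations (counting the antecedent side of each →), so it remains universal.

universal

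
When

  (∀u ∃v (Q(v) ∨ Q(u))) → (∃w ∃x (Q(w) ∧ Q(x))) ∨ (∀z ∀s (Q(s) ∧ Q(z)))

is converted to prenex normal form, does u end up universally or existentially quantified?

Rewrite implications/biconditionals: A → B as ¬A ∨ B.
  ¬(∀u ∃v (Q(v) ∨ Q(u))) ∨ (∃w ∃x (Q(w) ∧ Q(x))) ∨ (∀z ∀s (Q(s) ∧ Q(z)))
Drive negations inward (¬∀x A ≡ ∃x ¬A, ¬∃x A ≡ ∀x ¬A, De Morgan for ∧/∨):
  (∃u ∀v (¬Q(v) ∧ ¬Q(u))) ∨ (∃w ∃x (Q(w) ∧ Q(x))) ∨ (∀z ∀s (Q(s) ∧ Q(z)))
Finally move all quantifiers to the prefix:
  ∃u ∀v ∃w ∃x ∀z ∀s (¬Q(v) ∧ ¬Q(u) ∨ Q(w) ∧ Q(x) ∨ Q(s) ∧ Q(z))
The quantifier ∀u sits under an odd number of negations (counting the antecedent side of each →), so it flips to ∃u.

existential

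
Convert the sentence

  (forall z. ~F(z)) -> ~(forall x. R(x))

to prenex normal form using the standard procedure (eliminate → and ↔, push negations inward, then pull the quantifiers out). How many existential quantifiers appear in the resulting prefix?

2

Eliminate → and ↔ using ¬ and ∨.
  ~(forall z. ~F(z)) | ~(forall x. R(x))
Drive negations inward (¬∀x A ≡ ∃x ¬A, ¬∃x A ≡ ∀x ¬A, De Morgan for ∧/∨):
  (exists z. F(z)) | (exists x. ~R(x))
Finally move all quantifiers to the prefix:
  exists z. exists x. (F(z) | ~R(x))
The prefix is exists z exists x: 0 universal, 2 existential.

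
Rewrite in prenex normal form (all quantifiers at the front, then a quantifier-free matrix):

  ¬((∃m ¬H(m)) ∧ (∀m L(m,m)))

Move each ¬ inward, flipping quantifiers it crosses:
  (∀m H(m)) ∨ (∃m ¬L(m,m))
Give each quantifier a distinct variable: m↦z.
  (∀m H(m)) ∨ (∃z ¬L(z,z))
Finally move all quantifiers to the prefix:
  ∀m ∃z (H(m) ∨ ¬L(z,z))

∀m ∃z (H(m) ∨ ¬L(z,z))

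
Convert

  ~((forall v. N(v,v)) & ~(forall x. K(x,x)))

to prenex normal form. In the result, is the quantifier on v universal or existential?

existential

Push ¬ through the quantifiers and connectives to reach negation normal form:
  (exists v. ~N(v,v)) | (forall x. K(x,x))
Pull the quantifiers to the front (each side's bound variable is not free in the other side):
  exists v. forall x. (~N(v,v) | K(x,x))
The quantifier forall v sits under an odd number of negations, so it flips to exists v.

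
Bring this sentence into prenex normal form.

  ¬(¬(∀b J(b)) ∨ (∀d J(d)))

Push ¬ through the quantifiers and connectives to reach negation normal form:
  (∀b J(b)) ∧ (∃d ¬J(d))
Finally move all quantifiers to the prefix:
  ∀b ∃d (J(b) ∧ ¬J(d))

∀b ∃d (J(b) ∧ ¬J(d))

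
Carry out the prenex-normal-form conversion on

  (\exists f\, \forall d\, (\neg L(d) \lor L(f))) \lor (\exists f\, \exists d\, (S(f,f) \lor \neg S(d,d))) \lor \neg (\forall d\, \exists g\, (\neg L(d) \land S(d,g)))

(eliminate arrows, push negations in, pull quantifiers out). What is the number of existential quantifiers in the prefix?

4

Push ¬ through the quantifiers and connectives to reach negation normal form:
  (\exists f\, \forall d\, (\neg L(d) \lor L(f))) \lor (\exists f\, \exists d\, (S(f,f) \lor \neg S(d,d))) \lor (\exists d\, \forall g\, (L(d) \lor \neg S(d,g)))
Give each quantifier a distinct variable: f↦w, d↦c, d↦a.
  (\exists f\, \forall d\, (\neg L(d) \lor L(f))) \lor (\exists w\, \exists c\, (S(w,w) \lor \neg S(c,c))) \lor (\exists a\, \forall g\, (L(a) \lor \neg S(a,g)))
Extract every quantifier outward, since the variables are now distinct and don't occur free across branches:
  \exists f\, \forall d\, \exists w\, \exists c\, \exists a\, \forall g\, (\neg L(d) \lor L(f) \lor S(w,w) \lor \neg S(c,c) \lor L(a) \lor \neg S(a,g))
The prefix is \exists f \forall d \exists w \exists c \exists a \forall g: 2 universal, 4 existential.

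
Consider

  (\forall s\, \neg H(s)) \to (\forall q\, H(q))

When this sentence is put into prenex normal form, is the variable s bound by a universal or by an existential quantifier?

existential

First replace A → B with ¬A ∨ B.
  \neg (\forall s\, \neg H(s)) \lor (\forall q\, H(q))
Drive negations inward (¬∀x A ≡ ∃x ¬A, ¬∃x A ≡ ∀x ¬A, De Morgan for ∧/∨):
  (\exists s\, H(s)) \lor (\forall q\, H(q))
All bound variables are already distinct, so no renaming is needed.
Finally move all quantifiers to the prefix:
  \exists s\, \forall q\, (H(s) \lor H(q))
The quantifier \forall s sits under an odd number of negations (counting the antecedent side of each →), so it flips to \exists s.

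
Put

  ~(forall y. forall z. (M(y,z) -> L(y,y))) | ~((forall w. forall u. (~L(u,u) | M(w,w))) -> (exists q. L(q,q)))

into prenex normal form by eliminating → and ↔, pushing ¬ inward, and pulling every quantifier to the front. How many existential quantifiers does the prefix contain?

2

Eliminate → and ↔ using ¬ and ∨.
  ~(forall y. forall z. (~M(y,z) | L(y,y))) | ~(~(forall w. forall u. (~L(u,u) | M(w,w))) | (exists q. L(q,q)))
Drive negations inward (¬∀x A ≡ ∃x ¬A, ¬∃x A ≡ ∀x ¬A, De Morgan for ∧/∨):
  (exists y. exists z. (M(y,z) & ~L(y,y))) | (forall w. forall u. (~L(u,u) | M(w,w))) & (forall q. ~L(q,q))
All bound variables are already distinct, so no renaming is needed.
Finally move all quantifiers to the prefix:
  exists y. exists z. forall w. forall u. forall q. (M(y,z) & ~L(y,y) | (~L(u,u) | M(w,w)) & ~L(q,q))
The prefix is exists y exists z forall w forall u forall q: 3 universal, 2 existential.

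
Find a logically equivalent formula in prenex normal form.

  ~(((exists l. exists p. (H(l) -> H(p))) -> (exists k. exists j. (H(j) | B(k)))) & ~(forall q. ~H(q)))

exists l. exists p. forall k. forall j. forall q. ((~H(l) | H(p)) & ~H(j) & ~B(k) | ~H(q))

Eliminate → and ↔ using ¬ and ∨.
  ~((~(exists l. exists p. (~H(l) | H(p))) | (exists k. exists j. (H(j) | B(k)))) & ~(forall q. ~H(q)))
Drive negations inward (¬∀x A ≡ ∃x ¬A, ¬∃x A ≡ ∀x ¬A, De Morgan for ∧/∨):
  (exists l. exists p. (~H(l) | H(p))) & (forall k. forall j. (~H(j) & ~B(k))) | (forall q. ~H(q))
All bound variables are already distinct, so no renaming is needed.
Extract every quantifier outward, since the variables are now distinct and don't occur free across branches:
  exists l. exists p. forall k. forall j. forall q. ((~H(l) | H(p)) & ~H(j) & ~B(k) | ~H(q))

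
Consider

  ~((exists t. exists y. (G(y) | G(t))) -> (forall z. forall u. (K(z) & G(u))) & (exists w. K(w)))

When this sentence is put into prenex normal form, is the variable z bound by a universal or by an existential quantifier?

existential

Eliminate → and ↔ using ¬ and ∨.
  ~(~(exists t. exists y. (G(y) | G(t))) | (forall z. forall u. (K(z) & G(u))) & (exists w. K(w)))
Move each ¬ inward, flipping quantifiers it crosses:
  (exists t. exists y. (G(y) | G(t))) & ((exists z. exists u. (~K(z) | ~G(u))) | (forall w. ~K(w)))
All bound variables are already distinct, so no renaming is needed.
Pull the quantifiers to the front (each side's bound variable is not free in the other side):
  exists t. exists y. exists z. exists u. forall w. ((G(y) | G(t)) & (~K(z) | ~G(u) | ~K(w)))
The quantifier forall z sits under an odd number of negations (counting the antecedent side of each →), so it flips to exists z.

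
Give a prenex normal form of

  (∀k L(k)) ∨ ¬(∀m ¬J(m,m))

Drive negations inward (¬∀x A ≡ ∃x ¬A, ¬∃x A ≡ ∀x ¬A, De Morgan for ∧/∨):
  (∀k L(k)) ∨ (∃m J(m,m))
Pull the quantifiers to the front (each side's bound variable is not free in the other side):
  ∀k ∃m (L(k) ∨ J(m,m))

∀k ∃m (L(k) ∨ J(m,m))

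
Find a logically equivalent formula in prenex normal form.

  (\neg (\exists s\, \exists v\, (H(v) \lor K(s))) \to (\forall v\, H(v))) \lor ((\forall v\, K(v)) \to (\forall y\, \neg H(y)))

Rewrite implications/biconditionals: A → B as ¬A ∨ B.
  \neg \neg (\exists s\, \exists v\, (H(v) \lor K(s))) \lor (\forall v\, H(v)) \lor \neg (\forall v\, K(v)) \lor (\forall y\, \neg H(y))
Move each ¬ inward, flipping quantifiers it crosses:
  (\exists s\, \exists v\, (H(v) \lor K(s))) \lor (\forall v\, H(v)) \lor (\exists v\, \neg K(v)) \lor (\forall y\, \neg H(y))
Give each quantifier a distinct variable: v↦a, v↦u.
  (\exists s\, \exists v\, (H(v) \lor K(s))) \lor (\forall a\, H(a)) \lor (\exists u\, \neg K(u)) \lor (\forall y\, \neg H(y))
Extract every quantifier outward, since the variables are now distinct and don't occur free across branches:
  \exists s\, \exists v\, \forall a\, \exists u\, \forall y\, (H(v) \lor K(s) \lor H(a) \lor \neg K(u) \lor \neg H(y))

\exists s\, \exists v\, \forall a\, \exists u\, \forall y\, (H(v) \lor K(s) \lor H(a) \lor \neg K(u) \lor \neg H(y))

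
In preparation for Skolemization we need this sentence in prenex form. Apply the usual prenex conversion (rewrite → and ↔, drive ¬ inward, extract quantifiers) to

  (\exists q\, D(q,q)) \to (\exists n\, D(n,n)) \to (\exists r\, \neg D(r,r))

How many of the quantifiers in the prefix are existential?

Eliminate → and ↔ using ¬ and ∨.
  \neg (\exists q\, D(q,q)) \lor \neg (\exists n\, D(n,n)) \lor (\exists r\, \neg D(r,r))
Push ¬ through the quantifiers and connectives to reach negation normal form:
  (\forall q\, \neg D(q,q)) \lor (\forall n\, \neg D(n,n)) \lor (\exists r\, \neg D(r,r))
Pull the quantifiers to the front (each side's bound variable is not free in the other side):
  \forall q\, \forall n\, \exists r\, (\neg D(q,q) \lor \neg D(n,n) \lor \neg D(r,r))
The prefix is \forall q \forall n \exists r: 2 universal, 1 existential.

1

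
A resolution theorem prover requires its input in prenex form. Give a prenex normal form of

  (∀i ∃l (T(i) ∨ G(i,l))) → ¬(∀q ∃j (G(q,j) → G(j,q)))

∃i ∀l ∃q ∀j (¬T(i) ∧ ¬G(i,l) ∨ G(q,j) ∧ ¬G(j,q))

Eliminate → and ↔ using ¬ and ∨.
  ¬(∀i ∃l (T(i) ∨ G(i,l))) ∨ ¬(∀q ∃j (¬G(q,j) ∨ G(j,q)))
Move each ¬ inward, flipping quantifiers it crosses:
  (∃i ∀l (¬T(i) ∧ ¬G(i,l))) ∨ (∃q ∀j (G(q,j) ∧ ¬G(j,q)))
Finally move all quantifiers to the prefix:
  ∃i ∀l ∃q ∀j (¬T(i) ∧ ¬G(i,l) ∨ G(q,j) ∧ ¬G(j,q))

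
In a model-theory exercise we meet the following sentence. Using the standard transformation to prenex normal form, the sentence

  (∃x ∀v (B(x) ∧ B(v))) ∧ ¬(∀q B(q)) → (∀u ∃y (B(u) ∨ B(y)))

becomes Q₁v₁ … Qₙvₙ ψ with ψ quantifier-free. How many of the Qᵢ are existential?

First replace A → B with ¬A ∨ B.
  ¬((∃x ∀v (B(x) ∧ B(v))) ∧ ¬(∀q B(q))) ∨ (∀u ∃y (B(u) ∨ B(y)))
Push ¬ through the quantifiers and connectives to reach negation normal form:
  (∀x ∃v (¬B(x) ∨ ¬B(v))) ∨ (∀q B(q)) ∨ (∀u ∃y (B(u) ∨ B(y)))
All bound variables are already distinct, so no renaming is needed.
Finally move all quantifiers to the prefix:
  ∀x ∃v ∀q ∀u ∃y (¬B(x) ∨ ¬B(v) ∨ B(q) ∨ B(u) ∨ B(y))
The prefix is ∀x ∃v ∀q ∀u ∃y: 3 universal, 2 existential.

2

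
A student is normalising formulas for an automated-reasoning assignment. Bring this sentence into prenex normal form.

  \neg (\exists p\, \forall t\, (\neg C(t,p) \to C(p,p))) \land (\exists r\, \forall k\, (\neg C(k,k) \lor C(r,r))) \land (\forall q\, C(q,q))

\forall p\, \exists t\, \exists r\, \forall k\, \forall q\, (\neg C(t,p) \land \neg C(p,p) \land (\neg C(k,k) \lor C(r,r)) \land C(q,q))

First replace A → B with ¬A ∨ B.
  \neg (\exists p\, \forall t\, (\neg \neg C(t,p) \lor C(p,p))) \land (\exists r\, \forall k\, (\neg C(k,k) \lor C(r,r))) \land (\forall q\, C(q,q))
Push ¬ through the quantifiers and connectives to reach negation normal form:
  (\forall p\, \exists t\, (\neg C(t,p) \land \neg C(p,p))) \land (\exists r\, \forall k\, (\neg C(k,k) \lor C(r,r))) \land (\forall q\, C(q,q))
Pull the quantifiers to the front (each side's bound variable is not free in the other side):
  \forall p\, \exists t\, \exists r\, \forall k\, \forall q\, (\neg C(t,p) \land \neg C(p,p) \land (\neg C(k,k) \lor C(r,r)) \land C(q,q))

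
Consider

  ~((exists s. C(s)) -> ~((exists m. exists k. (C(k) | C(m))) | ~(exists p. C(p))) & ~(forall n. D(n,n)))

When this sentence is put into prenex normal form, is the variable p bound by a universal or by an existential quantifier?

universal

Rewrite implications/biconditionals: A → B as ¬A ∨ B.
  ~(~(exists s. C(s)) | ~((exists m. exists k. (C(k) | C(m))) | ~(exists p. C(p))) & ~(forall n. D(n,n)))
Move each ¬ inward, flipping quantifiers it crosses:
  (exists s. C(s)) & ((exists m. exists k. (C(k) | C(m))) | (forall p. ~C(p)) | (forall n. D(n,n)))
All bound variables are already distinct, so no renaming is needed.
Pull the quantifiers to the front (each side's bound variable is not free in the other side):
  exists s. exists m. exists k. forall p. forall n. (C(s) & (C(k) | C(m) | ~C(p) | D(n,n)))
The quantifier exists p sits under an odd number of negations (counting the antecedent side of each →), so it flips to forall p.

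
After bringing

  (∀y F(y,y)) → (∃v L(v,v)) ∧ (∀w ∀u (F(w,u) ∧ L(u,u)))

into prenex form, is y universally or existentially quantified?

First replace A → B with ¬A ∨ B.
  ¬(∀y F(y,y)) ∨ (∃v L(v,v)) ∧ (∀w ∀u (F(w,u) ∧ L(u,u)))
Move each ¬ inward, flipping quantifiers it crosses:
  (∃y ¬F(y,y)) ∨ (∃v L(v,v)) ∧ (∀w ∀u (F(w,u) ∧ L(u,u)))
All bound variables are already distinct, so no renaming is needed.
Extract every quantifier outward, since the variables are now distinct and don't occur free across branches:
  ∃y ∃v ∀w ∀u (¬F(y,y) ∨ L(v,v) ∧ F(w,u) ∧ L(u,u))
The quantifier ∀y sits under an odd number of negations (counting the antecedent side of each →), so it flips to ∃y.

existential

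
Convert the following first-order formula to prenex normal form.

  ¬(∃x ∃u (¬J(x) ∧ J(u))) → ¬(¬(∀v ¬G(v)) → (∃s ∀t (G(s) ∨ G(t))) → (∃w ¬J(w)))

∃x ∃u ∃v ∃s ∀t ∀w (¬J(x) ∧ J(u) ∨ G(v) ∧ (G(s) ∨ G(t)) ∧ J(w))

First replace A → B with ¬A ∨ B.
  ¬¬(∃x ∃u (¬J(x) ∧ J(u))) ∨ ¬(¬¬(∀v ¬G(v)) ∨ ¬(∃s ∀t (G(s) ∨ G(t))) ∨ (∃w ¬J(w)))
Move each ¬ inward, flipping quantifiers it crosses:
  (∃x ∃u (¬J(x) ∧ J(u))) ∨ (∃v G(v)) ∧ (∃s ∀t (G(s) ∨ G(t))) ∧ (∀w J(w))
All bound variables are already distinct, so no renaming is needed.
Extract every quantifier outward, since the variables are now distinct and don't occur free across branches:
  ∃x ∃u ∃v ∃s ∀t ∀w (¬J(x) ∧ J(u) ∨ G(v) ∧ (G(s) ∨ G(t)) ∧ J(w))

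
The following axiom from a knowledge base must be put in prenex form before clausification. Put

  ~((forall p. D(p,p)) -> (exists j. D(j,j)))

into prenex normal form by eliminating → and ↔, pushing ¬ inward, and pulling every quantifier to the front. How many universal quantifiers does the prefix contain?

First replace A → B with ¬A ∨ B.
  ~(~(forall p. D(p,p)) | (exists j. D(j,j)))
Drive negations inward (¬∀x A ≡ ∃x ¬A, ¬∃x A ≡ ∀x ¬A, De Morgan for ∧/∨):
  (forall p. D(p,p)) & (forall j. ~D(j,j))
All bound variables are already distinct, so no renaming is needed.
Finally move all quantifiers to the prefix:
  forall p. forall j. (D(p,p) & ~D(j,j))
The prefix is forall p forall j: 2 universal, 0 existential.

2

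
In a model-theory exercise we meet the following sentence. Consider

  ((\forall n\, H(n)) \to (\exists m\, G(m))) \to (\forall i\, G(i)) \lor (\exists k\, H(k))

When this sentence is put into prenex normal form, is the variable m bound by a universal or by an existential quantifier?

Rewrite implications/biconditionals: A → B as ¬A ∨ B.
  \neg (\neg (\forall n\, H(n)) \lor (\exists m\, G(m))) \lor (\forall i\, G(i)) \lor (\exists k\, H(k))
Drive negations inward (¬∀x A ≡ ∃x ¬A, ¬∃x A ≡ ∀x ¬A, De Morgan for ∧/∨):
  (\forall n\, H(n)) \land (\forall m\, \neg G(m)) \lor (\forall i\, G(i)) \lor (\exists k\, H(k))
All bound variables are already distinct, so no renaming is needed.
Pull the quantifiers to the front (each side's bound variable is not free in the other side):
  \forall n\, \forall m\, \forall i\, \exists k\, (H(n) \land \neg G(m) \lor G(i) \lor H(k))
The quantifier \exists m sits under an odd number of negations (counting the antecedent side of each →), so it flips to \forall m.

universal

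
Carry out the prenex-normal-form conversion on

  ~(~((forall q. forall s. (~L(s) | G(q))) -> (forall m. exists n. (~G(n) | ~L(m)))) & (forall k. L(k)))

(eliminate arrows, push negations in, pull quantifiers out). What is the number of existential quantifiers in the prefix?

4

First replace A → B with ¬A ∨ B.
  ~(~(~(forall q. forall s. (~L(s) | G(q))) | (forall m. exists n. (~G(n) | ~L(m)))) & (forall k. L(k)))
Drive negations inward (¬∀x A ≡ ∃x ¬A, ¬∃x A ≡ ∀x ¬A, De Morgan for ∧/∨):
  (exists q. exists s. (L(s) & ~G(q))) | (forall m. exists n. (~G(n) | ~L(m))) | (exists k. ~L(k))
All bound variables are already distinct, so no renaming is needed.
Pull the quantifiers to the front (each side's bound variable is not free in the other side):
  exists q. exists s. forall m. exists n. exists k. (L(s) & ~G(q) | ~G(n) | ~L(m) | ~L(k))
The prefix is exists q exists s forall m exists n exists k: 1 universal, 4 existential.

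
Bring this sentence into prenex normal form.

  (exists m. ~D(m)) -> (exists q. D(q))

forall m. exists q. (D(m) | D(q))

First replace A → B with ¬A ∨ B.
  ~(exists m. ~D(m)) | (exists q. D(q))
Push ¬ through the quantifiers and connectives to reach negation normal form:
  (forall m. D(m)) | (exists q. D(q))
All bound variables are already distinct, so no renaming is needed.
Finally move all quantifiers to the prefix:
  forall m. exists q. (D(m) | D(q))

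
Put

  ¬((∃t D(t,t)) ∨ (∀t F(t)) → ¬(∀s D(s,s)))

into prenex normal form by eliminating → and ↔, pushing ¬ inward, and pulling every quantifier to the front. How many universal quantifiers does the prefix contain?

2

First replace A → B with ¬A ∨ B.
  ¬(¬((∃t D(t,t)) ∨ (∀t F(t))) ∨ ¬(∀s D(s,s)))
Drive negations inward (¬∀x A ≡ ∃x ¬A, ¬∃x A ≡ ∀x ¬A, De Morgan for ∧/∨):
  ((∃t D(t,t)) ∨ (∀t F(t))) ∧ (∀s D(s,s))
Give each quantifier a distinct variable: t↦q.
  ((∃t D(t,t)) ∨ (∀q F(q))) ∧ (∀s D(s,s))
Extract every quantifier outward, since the variables are now distinct and don't occur free across branches:
  ∃t ∀q ∀s ((D(t,t) ∨ F(q)) ∧ D(s,s))
The prefix is ∃t ∀q ∀s: 2 universal, 1 existential.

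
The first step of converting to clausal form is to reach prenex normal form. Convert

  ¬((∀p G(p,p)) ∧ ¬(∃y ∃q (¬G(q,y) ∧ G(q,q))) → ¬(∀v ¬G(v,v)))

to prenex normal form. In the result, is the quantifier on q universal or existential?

First replace A → B with ¬A ∨ B.
  ¬(¬((∀p G(p,p)) ∧ ¬(∃y ∃q (¬G(q,y) ∧ G(q,q)))) ∨ ¬(∀v ¬G(v,v)))
Push ¬ through the quantifiers and connectives to reach negation normal form:
  (∀p G(p,p)) ∧ (∀y ∀q (G(q,y) ∨ ¬G(q,q))) ∧ (∀v ¬G(v,v))
All bound variables are already distinct, so no renaming is needed.
Extract every quantifier outward, since the variables are now distinct and don't occur free across branches:
  ∀p ∀y ∀q ∀v (G(p,p) ∧ (G(q,y) ∨ ¬G(q,q)) ∧ ¬G(v,v))
The quantifier ∃q sits under an odd number of negations (counting the antecedent side of each →), so it flips to ∀q.

universal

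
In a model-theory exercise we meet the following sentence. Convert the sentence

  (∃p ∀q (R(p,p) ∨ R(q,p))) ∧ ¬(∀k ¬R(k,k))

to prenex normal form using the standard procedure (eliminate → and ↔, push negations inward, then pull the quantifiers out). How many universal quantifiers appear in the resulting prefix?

Move each ¬ inward, flipping quantifiers it crosses:
  (∃p ∀q (R(p,p) ∨ R(q,p))) ∧ (∃k R(k,k))
All bound variables are already distinct, so no renaming is needed.
Extract every quantifier outward, since the variables are now distinct and don't occur free across branches:
  ∃p ∀q ∃k ((R(p,p) ∨ R(q,p)) ∧ R(k,k))
The prefix is ∃p ∀q ∃k: 1 universal, 2 existential.

1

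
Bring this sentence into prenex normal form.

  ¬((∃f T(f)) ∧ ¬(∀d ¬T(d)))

∀f ∀d (¬T(f) ∨ ¬T(d))

Drive negations inward (¬∀x A ≡ ∃x ¬A, ¬∃x A ≡ ∀x ¬A, De Morgan for ∧/∨):
  (∀f ¬T(f)) ∨ (∀d ¬T(d))
All bound variables are already distinct, so no renaming is needed.
Finally move all quantifiers to the prefix:
  ∀f ∀d (¬T(f) ∨ ¬T(d))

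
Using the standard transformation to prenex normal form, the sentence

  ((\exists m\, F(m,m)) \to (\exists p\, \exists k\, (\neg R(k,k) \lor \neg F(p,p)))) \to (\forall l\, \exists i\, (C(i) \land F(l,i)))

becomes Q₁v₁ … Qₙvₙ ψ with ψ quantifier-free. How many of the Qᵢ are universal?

First replace A → B with ¬A ∨ B.
  \neg (\neg (\exists m\, F(m,m)) \lor (\exists p\, \exists k\, (\neg R(k,k) \lor \neg F(p,p)))) \lor (\forall l\, \exists i\, (C(i) \land F(l,i)))
Drive negations inward (¬∀x A ≡ ∃x ¬A, ¬∃x A ≡ ∀x ¬A, De Morgan for ∧/∨):
  (\exists m\, F(m,m)) \land (\forall p\, \forall k\, (R(k,k) \land F(p,p))) \lor (\forall l\, \exists i\, (C(i) \land F(l,i)))
All bound variables are already distinct, so no renaming is needed.
Finally move all quantifiers to the prefix:
  \exists m\, \forall p\, \forall k\, \forall l\, \exists i\, (F(m,m) \land R(k,k) \land F(p,p) \lor C(i) \land F(l,i))
The prefix is \exists m \forall p \forall k \forall l \exists i: 3 universal, 2 existential.

3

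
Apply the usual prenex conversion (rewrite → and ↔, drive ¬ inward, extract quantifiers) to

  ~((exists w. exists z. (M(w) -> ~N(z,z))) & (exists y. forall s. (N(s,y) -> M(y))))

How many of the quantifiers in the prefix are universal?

Rewrite implications/biconditionals: A → B as ¬A ∨ B.
  ~((exists w. exists z. (~M(w) | ~N(z,z))) & (exists y. forall s. (~N(s,y) | M(y))))
Drive negations inward (¬∀x A ≡ ∃x ¬A, ¬∃x A ≡ ∀x ¬A, De Morgan for ∧/∨):
  (forall w. forall z. (M(w) & N(z,z))) | (forall y. exists s. (N(s,y) & ~M(y)))
Pull the quantifiers to the front (each side's bound variable is not free in the other side):
  forall w. forall z. forall y. exists s. (M(w) & N(z,z) | N(s,y) & ~M(y))
The prefix is forall w forall z forall y exists s: 3 universal, 1 existential.

3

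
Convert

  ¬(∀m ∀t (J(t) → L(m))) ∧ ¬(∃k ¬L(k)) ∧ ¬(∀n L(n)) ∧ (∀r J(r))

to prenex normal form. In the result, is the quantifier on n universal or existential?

Rewrite implications/biconditionals: A → B as ¬A ∨ B.
  ¬(∀m ∀t (¬J(t) ∨ L(m))) ∧ ¬(∃k ¬L(k)) ∧ ¬(∀n L(n)) ∧ (∀r J(r))
Push ¬ through the quantifiers and connectives to reach negation normal form:
  (∃m ∃t (J(t) ∧ ¬L(m))) ∧ (∀k L(k)) ∧ (∃n ¬L(n)) ∧ (∀r J(r))
Finally move all quantifiers to the prefix:
  ∃m ∃t ∀k ∃n ∀r (J(t) ∧ ¬L(m) ∧ L(k) ∧ ¬L(n) ∧ J(r))
The quantifier ∀n sits under an odd number of negations (counting the antecedent side of each →), so it flips to ∃n.

existential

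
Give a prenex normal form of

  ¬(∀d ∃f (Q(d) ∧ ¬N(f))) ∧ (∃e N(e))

∃d ∀f ∃e ((¬Q(d) ∨ N(f)) ∧ N(e))

Push ¬ through the quantifiers and connectives to reach negation normal form:
  (∃d ∀f (¬Q(d) ∨ N(f))) ∧ (∃e N(e))
All bound variables are already distinct, so no renaming is needed.
Extract every quantifier outward, since the variables are now distinct and don't occur free across branches:
  ∃d ∀f ∃e ((¬Q(d) ∨ N(f)) ∧ N(e))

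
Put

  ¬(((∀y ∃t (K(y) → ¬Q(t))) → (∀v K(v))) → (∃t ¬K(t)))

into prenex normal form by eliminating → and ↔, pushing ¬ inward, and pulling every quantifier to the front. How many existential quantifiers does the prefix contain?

1

Eliminate → and ↔ using ¬ and ∨.
  ¬(¬(¬(∀y ∃t (¬K(y) ∨ ¬Q(t))) ∨ (∀v K(v))) ∨ (∃t ¬K(t)))
Push ¬ through the quantifiers and connectives to reach negation normal form:
  ((∃y ∀t (K(y) ∧ Q(t))) ∨ (∀v K(v))) ∧ (∀t K(t))
Rename bound variables to avoid capture: t↦w1.
  ((∃y ∀t (K(y) ∧ Q(t))) ∨ (∀v K(v))) ∧ (∀w1 K(w1))
Pull the quantifiers to the front (each side's bound variable is not free in the other side):
  ∃y ∀t ∀v ∀w1 ((K(y) ∧ Q(t) ∨ K(v)) ∧ K(w1))
The prefix is ∃y ∀t ∀v ∀w1: 3 universal, 1 existential.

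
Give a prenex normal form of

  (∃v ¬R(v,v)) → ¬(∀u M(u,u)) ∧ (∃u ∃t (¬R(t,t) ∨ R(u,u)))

First replace A → B with ¬A ∨ B.
  ¬(∃v ¬R(v,v)) ∨ ¬(∀u M(u,u)) ∧ (∃u ∃t (¬R(t,t) ∨ R(u,u)))
Push ¬ through the quantifiers and connectives to reach negation normal form:
  (∀v R(v,v)) ∨ (∃u ¬M(u,u)) ∧ (∃u ∃t (¬R(t,t) ∨ R(u,u)))
Give each quantifier a distinct variable: u↦w1.
  (∀v R(v,v)) ∨ (∃u ¬M(u,u)) ∧ (∃w1 ∃t (¬R(t,t) ∨ R(w1,w1)))
Extract every quantifier outward, since the variables are now distinct and don't occur free across branches:
  ∀v ∃u ∃w1 ∃t (R(v,v) ∨ ¬M(u,u) ∧ (¬R(t,t) ∨ R(w1,w1)))

∀v ∃u ∃w1 ∃t (R(v,v) ∨ ¬M(u,u) ∧ (¬R(t,t) ∨ R(w1,w1)))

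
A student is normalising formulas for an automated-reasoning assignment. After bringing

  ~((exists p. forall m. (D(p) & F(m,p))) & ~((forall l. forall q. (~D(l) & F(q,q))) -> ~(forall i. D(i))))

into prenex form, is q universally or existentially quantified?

existential

Eliminate → and ↔ using ¬ and ∨.
  ~((exists p. forall m. (D(p) & F(m,p))) & ~(~(forall l. forall q. (~D(l) & F(q,q))) | ~(forall i. D(i))))
Push ¬ through the quantifiers and connectives to reach negation normal form:
  (forall p. exists m. (~D(p) | ~F(m,p))) | (exists l. exists q. (D(l) | ~F(q,q))) | (exists i. ~D(i))
All bound variables are already distinct, so no renaming is needed.
Pull the quantifiers to the front (each side's bound variable is not free in the other side):
  forall p. exists m. exists l. exists q. exists i. (~D(p) | ~F(m,p) | D(l) | ~F(q,q) | ~D(i))
The quantifier forall q sits under an odd number of negations (counting the antecedent side of each →), so it flips to exists q.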